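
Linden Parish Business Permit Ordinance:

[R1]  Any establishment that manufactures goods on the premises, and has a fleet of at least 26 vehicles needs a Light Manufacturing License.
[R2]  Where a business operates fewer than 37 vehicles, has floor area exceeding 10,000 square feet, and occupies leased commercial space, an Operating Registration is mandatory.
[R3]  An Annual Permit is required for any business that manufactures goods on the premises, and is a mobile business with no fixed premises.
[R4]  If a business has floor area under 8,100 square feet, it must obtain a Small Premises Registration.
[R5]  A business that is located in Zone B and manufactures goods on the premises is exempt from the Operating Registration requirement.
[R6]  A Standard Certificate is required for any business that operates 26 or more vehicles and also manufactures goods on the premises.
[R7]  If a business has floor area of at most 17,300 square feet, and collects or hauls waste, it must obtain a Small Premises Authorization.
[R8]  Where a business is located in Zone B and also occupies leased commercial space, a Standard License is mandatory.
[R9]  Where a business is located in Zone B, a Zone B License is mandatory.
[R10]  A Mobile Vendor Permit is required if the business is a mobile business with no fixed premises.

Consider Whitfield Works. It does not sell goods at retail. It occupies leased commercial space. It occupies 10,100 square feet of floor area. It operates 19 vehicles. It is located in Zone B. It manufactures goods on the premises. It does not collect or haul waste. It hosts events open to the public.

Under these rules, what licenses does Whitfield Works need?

Standard License, Zone B License

[R1] manufactures goods on the premises; vehicles 19 < 26 → Light Manufacturing License not required.
[R2] vehicles 19 < 37; floor area 10,100 square feet > 10,000 square feet; occupies leased commercial space → Operating Registration required.
[R3] manufactures goods on the premises; occupies leased commercial space (not: is a mobile business with no fixed premises) → Annual Permit not required.
[R4] floor area 10,100 square feet ≥ 8,100 square feet → Small Premises Registration not required.
[R5] is located in Zone B; manufactures goods on the premises → exempt from Operating Registration.
[R6] vehicles 19 < 26; manufactures goods on the premises → Standard Certificate not required.
[R7] floor area 10,100 square feet ≤ 17,300 square feet; does not collect or haul waste → Small Premises Authorization not required.
[R8] is located in Zone B; occupies leased commercial space → Standard License required.
[R9] is located in Zone B → Zone B License required.
[R10] occupies leased commercial space (not: is a mobile business with no fixed premises) → Mobile Vendor Permit not required.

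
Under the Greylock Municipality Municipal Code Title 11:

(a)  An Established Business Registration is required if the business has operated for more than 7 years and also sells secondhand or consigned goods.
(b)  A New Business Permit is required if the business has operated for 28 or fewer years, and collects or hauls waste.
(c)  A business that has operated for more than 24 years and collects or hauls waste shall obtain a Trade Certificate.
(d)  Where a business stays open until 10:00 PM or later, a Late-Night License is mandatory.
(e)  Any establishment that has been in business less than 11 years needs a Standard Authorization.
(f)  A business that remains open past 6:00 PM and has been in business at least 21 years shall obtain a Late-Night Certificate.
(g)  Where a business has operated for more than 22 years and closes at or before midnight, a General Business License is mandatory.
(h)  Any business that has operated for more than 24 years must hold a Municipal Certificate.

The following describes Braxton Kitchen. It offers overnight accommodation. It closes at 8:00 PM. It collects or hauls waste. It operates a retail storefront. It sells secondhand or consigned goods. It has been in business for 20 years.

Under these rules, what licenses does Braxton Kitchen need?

(a) years in business 20 > 7; sells secondhand or consigned goods → Established Business Registration required.
(b) years in business 20 ≤ 28; collects or hauls waste → New Business Permit required.
(c) years in business 20 ≤ 24; collects or hauls waste → Trade Certificate not required.
(d) closes 8:00 PM, at/before 10:00 PM → Late-Night License not required.
(e) years in business 20 ≥ 11 → Standard Authorization not required.
(f) closes 8:00 PM, after 6:00 PM; years in business 20 < 21 → Late-Night Certificate not required.
(g) years in business 20 ≤ 22; closes 8:00 PM, at/before midnight → General Business License not required.
(h) years in business 20 ≤ 24 → Municipal Certificate not required.

Established Business Registration, New Business Permit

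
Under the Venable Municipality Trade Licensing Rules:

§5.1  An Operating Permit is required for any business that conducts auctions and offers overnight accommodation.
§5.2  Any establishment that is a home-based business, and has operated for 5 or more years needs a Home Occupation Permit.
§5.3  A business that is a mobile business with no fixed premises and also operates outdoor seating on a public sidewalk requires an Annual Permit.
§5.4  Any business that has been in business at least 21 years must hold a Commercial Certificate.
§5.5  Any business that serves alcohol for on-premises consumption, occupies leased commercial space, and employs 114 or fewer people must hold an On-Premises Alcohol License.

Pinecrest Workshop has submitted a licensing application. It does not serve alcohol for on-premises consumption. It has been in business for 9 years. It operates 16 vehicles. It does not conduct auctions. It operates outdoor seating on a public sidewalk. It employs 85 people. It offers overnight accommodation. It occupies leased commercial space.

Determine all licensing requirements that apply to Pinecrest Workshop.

None

§5.1 does not conduct auctions; offers overnight accommodation → Operating Permit not required.
§5.2 occupies leased commercial space (not: is a home-based business); years in business 9 ≥ 5 → Home Occupation Permit not required.
§5.3 occupies leased commercial space (not: is a mobile business with no fixed premises); operates outdoor seating on a public sidewalk → Annual Permit not required.
§5.4 years in business 9 < 21 → Commercial Certificate not required.
§5.5 does not serve alcohol for on-premises consumption; occupies leased commercial space; employees 85 ≤ 114 → On-Premises Alcohol License not required.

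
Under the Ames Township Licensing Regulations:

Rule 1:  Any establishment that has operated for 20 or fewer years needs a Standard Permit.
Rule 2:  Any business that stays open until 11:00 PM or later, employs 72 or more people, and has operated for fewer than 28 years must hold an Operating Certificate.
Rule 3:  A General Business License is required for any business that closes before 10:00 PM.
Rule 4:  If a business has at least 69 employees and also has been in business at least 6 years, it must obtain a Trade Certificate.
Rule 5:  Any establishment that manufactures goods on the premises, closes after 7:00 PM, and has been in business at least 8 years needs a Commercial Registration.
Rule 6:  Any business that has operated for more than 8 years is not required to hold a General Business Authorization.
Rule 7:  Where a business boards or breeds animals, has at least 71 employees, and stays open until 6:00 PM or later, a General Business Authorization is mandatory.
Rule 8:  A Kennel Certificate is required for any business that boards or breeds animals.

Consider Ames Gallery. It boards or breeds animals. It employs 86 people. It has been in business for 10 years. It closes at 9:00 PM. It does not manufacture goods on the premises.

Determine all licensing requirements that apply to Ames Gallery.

General Business License, Kennel Certificate, Standard Permit, Trade Certificate

Rule 1: years in business 10 ≤ 20 → Standard Permit required.
Rule 2: closes 9:00 PM, at/before 11:00 PM; employees 86 ≥ 72; years in business 10 < 28 → Operating Certificate not required.
Rule 3: closes 9:00 PM, at/before 10:00 PM → General Business License required.
Rule 4: employees 86 ≥ 69; years in business 10 ≥ 6 → Trade Certificate required.
Rule 5: does not manufacture goods on the premises; closes 9:00 PM, after 7:00 PM; years in business 10 ≥ 8 → Commercial Registration not required.
Rule 6: years in business 10 > 8 → exempt from General Business Authorization.
Rule 7: boards or breeds animals; employees 86 ≥ 71; closes 9:00 PM, after 6:00 PM → General Business Authorization required.
Rule 8: boards or breeds animals → Kennel Certificate required.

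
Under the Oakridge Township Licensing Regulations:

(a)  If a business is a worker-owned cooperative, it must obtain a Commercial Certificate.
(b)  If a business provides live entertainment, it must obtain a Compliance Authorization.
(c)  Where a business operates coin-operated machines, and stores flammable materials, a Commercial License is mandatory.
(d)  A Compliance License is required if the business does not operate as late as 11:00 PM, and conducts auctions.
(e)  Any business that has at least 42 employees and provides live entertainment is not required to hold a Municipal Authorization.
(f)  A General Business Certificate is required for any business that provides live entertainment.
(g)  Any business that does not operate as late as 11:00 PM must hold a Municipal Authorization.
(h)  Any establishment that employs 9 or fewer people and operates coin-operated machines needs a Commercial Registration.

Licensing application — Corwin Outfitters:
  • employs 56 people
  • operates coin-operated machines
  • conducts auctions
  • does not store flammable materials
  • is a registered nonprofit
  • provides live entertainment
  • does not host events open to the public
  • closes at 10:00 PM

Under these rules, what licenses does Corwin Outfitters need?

(a) is a registered nonprofit (not: is a worker-owned cooperative) → Commercial Certificate not required.
(b) provides live entertainment → Compliance Authorization required.
(c) operates coin-operated machines; does not store flammable materials → Commercial License not required.
(d) closes 10:00 PM, at/before 11:00 PM; conducts auctions → Compliance License required.
(e) employees 56 ≥ 42; provides live entertainment → exempt from Municipal Authorization.
(f) provides live entertainment → General Business Certificate required.
(g) closes 10:00 PM, at/before 11:00 PM → Municipal Authorization required.
(h) employees 56 > 9; operates coin-operated machines → Commercial Registration not required.

Compliance Authorization, Compliance License, General Business Certificate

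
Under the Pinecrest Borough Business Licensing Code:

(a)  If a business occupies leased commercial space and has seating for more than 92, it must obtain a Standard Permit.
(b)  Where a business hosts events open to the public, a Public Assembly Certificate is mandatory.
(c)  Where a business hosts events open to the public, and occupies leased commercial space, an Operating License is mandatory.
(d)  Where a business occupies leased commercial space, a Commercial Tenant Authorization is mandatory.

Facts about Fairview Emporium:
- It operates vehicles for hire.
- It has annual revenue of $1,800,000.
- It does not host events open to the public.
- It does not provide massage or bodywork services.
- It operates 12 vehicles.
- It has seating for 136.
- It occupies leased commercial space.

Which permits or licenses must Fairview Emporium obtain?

Commercial Tenant Authorization, Standard Permit

(a) occupies leased commercial space; seating 136 > 92 → Standard Permit required.
(b) does not host events open to the public → Public Assembly Certificate not required.
(c) does not host events open to the public; occupies leased commercial space → Operating License not required.
(d) occupies leased commercial space → Commercial Tenant Authorization required.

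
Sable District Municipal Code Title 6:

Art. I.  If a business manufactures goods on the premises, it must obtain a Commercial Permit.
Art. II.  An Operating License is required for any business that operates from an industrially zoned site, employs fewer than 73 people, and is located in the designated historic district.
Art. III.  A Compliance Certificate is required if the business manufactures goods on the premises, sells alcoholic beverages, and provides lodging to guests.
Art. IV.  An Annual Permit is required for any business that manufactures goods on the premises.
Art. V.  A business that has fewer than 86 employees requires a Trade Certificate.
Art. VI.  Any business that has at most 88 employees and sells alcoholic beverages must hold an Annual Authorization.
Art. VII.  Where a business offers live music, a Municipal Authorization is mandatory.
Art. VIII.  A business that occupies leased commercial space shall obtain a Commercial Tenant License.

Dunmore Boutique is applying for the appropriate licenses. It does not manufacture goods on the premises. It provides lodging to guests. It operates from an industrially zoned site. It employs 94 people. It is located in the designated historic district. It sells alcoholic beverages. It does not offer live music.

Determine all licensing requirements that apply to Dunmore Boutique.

None

Art. I. does not manufacture goods on the premises → Commercial Permit not required.
Art. II. operates from an industrially zoned site; employees 94 ≥ 73; is located in the designated historic district → Operating License not required.
Art. III. does not manufacture goods on the premises; sells alcoholic beverages; provides lodging to guests → Compliance Certificate not required.
Art. IV. does not manufacture goods on the premises → Annual Permit not required.
Art. V. employees 94 ≥ 86 → Trade Certificate not required.
Art. VI. employees 94 > 88; sells alcoholic beverages → Annual Authorization not required.
Art. VII. does not offer live music → Municipal Authorization not required.
Art. VIII. operates from an industrially zoned site (not: occupies leased commercial space) → Commercial Tenant License not required.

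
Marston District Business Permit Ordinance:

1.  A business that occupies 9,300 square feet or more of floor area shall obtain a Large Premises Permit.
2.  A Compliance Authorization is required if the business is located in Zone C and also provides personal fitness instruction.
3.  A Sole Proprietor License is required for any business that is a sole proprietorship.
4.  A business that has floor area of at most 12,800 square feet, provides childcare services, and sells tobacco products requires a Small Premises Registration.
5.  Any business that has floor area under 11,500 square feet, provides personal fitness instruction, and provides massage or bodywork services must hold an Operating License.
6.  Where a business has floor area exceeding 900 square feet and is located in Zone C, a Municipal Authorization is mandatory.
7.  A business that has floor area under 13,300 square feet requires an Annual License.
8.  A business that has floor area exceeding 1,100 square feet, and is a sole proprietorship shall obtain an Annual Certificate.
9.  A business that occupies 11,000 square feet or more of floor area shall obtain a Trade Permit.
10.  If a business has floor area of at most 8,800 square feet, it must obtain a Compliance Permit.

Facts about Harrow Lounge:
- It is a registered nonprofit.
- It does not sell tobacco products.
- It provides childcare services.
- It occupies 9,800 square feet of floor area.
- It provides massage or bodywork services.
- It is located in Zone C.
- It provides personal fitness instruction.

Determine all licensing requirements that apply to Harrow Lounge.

1. floor area 9,800 square feet ≥ 9,300 square feet → Large Premises Permit required.
2. is located in Zone C; provides personal fitness instruction → Compliance Authorization required.
3. is a registered nonprofit (not: is a sole proprietorship) → Sole Proprietor License not required.
4. floor area 9,800 square feet ≤ 12,800 square feet; provides childcare services; does not sell tobacco products → Small Premises Registration not required.
5. floor area 9,800 square feet < 11,500 square feet; provides personal fitness instruction; provides massage or bodywork services → Operating License required.
6. floor area 9,800 square feet > 900 square feet; is located in Zone C → Municipal Authorization required.
7. floor area 9,800 square feet < 13,300 square feet → Annual License required.
8. floor area 9,800 square feet > 1,100 square feet; is a registered nonprofit (not: is a sole proprietorship) → Annual Certificate not required.
9. floor area 9,800 square feet < 11,000 square feet → Trade Permit not required.
10. floor area 9,800 square feet > 8,800 square feet → Compliance Permit not required.

Annual License, Compliance Authorization, Large Premises Permit, Municipal Authorization, Operating License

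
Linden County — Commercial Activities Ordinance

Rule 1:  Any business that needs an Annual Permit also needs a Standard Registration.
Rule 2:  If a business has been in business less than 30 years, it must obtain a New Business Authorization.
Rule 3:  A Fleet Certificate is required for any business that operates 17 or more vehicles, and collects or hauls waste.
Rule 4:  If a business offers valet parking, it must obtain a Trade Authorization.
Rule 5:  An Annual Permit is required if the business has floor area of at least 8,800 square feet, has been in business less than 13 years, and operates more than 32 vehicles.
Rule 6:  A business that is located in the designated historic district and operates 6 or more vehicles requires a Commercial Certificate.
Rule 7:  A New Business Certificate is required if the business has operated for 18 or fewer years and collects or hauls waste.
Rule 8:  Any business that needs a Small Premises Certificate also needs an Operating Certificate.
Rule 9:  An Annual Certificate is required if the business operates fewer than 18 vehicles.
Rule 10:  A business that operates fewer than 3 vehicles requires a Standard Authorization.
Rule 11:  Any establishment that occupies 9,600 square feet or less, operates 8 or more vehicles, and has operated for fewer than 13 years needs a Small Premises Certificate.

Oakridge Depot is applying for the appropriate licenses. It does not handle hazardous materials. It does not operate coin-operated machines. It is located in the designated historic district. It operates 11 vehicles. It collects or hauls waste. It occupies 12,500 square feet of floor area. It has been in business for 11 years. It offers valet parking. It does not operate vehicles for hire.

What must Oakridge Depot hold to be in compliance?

Annual Certificate, Commercial Certificate, New Business Authorization, New Business Certificate, Trade Authorization

Rule 1: Annual Permit is not required → no effect.
Rule 2: years in business 11 < 30 → New Business Authorization required.
Rule 3: vehicles 11 < 17; collects or hauls waste → Fleet Certificate not required.
Rule 4: offers valet parking → Trade Authorization required.
Rule 5: floor area 12,500 square feet ≥ 8,800 square feet; years in business 11 < 13; vehicles 11 ≤ 32 → Annual Permit not required.
Rule 6: is located in the designated historic district; vehicles 11 ≥ 6 → Commercial Certificate required.
Rule 7: years in business 11 ≤ 18; collects or hauls waste → New Business Certificate required.
Rule 8: Small Premises Certificate is not required → no effect.
Rule 9: vehicles 11 < 18 → Annual Certificate required.
Rule 10: vehicles 11 ≥ 3 → Standard Authorization not required.
Rule 11: floor area 12,500 square feet > 9,600 square feet; vehicles 11 ≥ 8; years in business 11 < 13 → Small Premises Certificate not required.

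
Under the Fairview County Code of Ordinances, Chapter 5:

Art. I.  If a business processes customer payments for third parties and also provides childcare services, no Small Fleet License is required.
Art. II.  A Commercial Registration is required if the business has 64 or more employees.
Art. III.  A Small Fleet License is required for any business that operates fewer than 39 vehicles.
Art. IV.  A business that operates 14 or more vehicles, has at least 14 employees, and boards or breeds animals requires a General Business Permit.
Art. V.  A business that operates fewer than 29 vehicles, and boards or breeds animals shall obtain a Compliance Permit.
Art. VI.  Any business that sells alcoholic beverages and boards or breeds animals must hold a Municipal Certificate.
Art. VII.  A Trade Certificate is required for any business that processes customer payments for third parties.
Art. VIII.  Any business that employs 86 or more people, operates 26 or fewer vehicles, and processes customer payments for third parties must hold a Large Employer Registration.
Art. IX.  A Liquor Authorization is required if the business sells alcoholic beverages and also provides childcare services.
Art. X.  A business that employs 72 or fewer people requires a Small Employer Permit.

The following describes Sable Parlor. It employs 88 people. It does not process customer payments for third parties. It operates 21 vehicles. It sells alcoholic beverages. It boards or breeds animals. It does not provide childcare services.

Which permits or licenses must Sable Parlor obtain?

Art. I. does not process customer payments for third parties; does not provide childcare services → Small Fleet License exemption does not apply.
Art. II. employees 88 ≥ 64 → Commercial Registration required.
Art. III. vehicles 21 < 39 → Small Fleet License required.
Art. IV. vehicles 21 ≥ 14; employees 88 ≥ 14; boards or breeds animals → General Business Permit required.
Art. V. vehicles 21 < 29; boards or breeds animals → Compliance Permit required.
Art. VI. sells alcoholic beverages; boards or breeds animals → Municipal Certificate required.
Art. VII. does not process customer payments for third parties → Trade Certificate not required.
Art. VIII. employees 88 ≥ 86; vehicles 21 ≤ 26; does not process customer payments for third parties → Large Employer Registration not required.
Art. IX. sells alcoholic beverages; does not provide childcare services → Liquor Authorization not required.
Art. X. employees 88 > 72 → Small Employer Permit not required.

Commercial Registration, Compliance Permit, General Business Permit, Municipal Certificate, Small Fleet License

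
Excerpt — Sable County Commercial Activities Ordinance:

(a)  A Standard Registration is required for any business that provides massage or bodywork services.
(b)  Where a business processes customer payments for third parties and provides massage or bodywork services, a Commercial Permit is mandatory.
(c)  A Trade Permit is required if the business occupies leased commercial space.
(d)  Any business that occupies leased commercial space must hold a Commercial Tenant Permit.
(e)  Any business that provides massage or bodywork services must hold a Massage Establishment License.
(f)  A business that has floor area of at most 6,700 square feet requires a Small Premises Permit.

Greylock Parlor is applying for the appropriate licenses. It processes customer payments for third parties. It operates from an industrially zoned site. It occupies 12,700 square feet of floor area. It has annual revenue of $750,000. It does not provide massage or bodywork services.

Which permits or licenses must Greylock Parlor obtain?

(a) does not provide massage or bodywork services → Standard Registration not required.
(b) processes customer payments for third parties; does not provide massage or bodywork services → Commercial Permit not required.
(c) operates from an industrially zoned site (not: occupies leased commercial space) → Trade Permit not required.
(d) operates from an industrially zoned site (not: occupies leased commercial space) → Commercial Tenant Permit not required.
(e) does not provide massage or bodywork services → Massage Establishment License not required.
(f) floor area 12,700 square feet > 6,700 square feet → Small Premises Permit not required.

None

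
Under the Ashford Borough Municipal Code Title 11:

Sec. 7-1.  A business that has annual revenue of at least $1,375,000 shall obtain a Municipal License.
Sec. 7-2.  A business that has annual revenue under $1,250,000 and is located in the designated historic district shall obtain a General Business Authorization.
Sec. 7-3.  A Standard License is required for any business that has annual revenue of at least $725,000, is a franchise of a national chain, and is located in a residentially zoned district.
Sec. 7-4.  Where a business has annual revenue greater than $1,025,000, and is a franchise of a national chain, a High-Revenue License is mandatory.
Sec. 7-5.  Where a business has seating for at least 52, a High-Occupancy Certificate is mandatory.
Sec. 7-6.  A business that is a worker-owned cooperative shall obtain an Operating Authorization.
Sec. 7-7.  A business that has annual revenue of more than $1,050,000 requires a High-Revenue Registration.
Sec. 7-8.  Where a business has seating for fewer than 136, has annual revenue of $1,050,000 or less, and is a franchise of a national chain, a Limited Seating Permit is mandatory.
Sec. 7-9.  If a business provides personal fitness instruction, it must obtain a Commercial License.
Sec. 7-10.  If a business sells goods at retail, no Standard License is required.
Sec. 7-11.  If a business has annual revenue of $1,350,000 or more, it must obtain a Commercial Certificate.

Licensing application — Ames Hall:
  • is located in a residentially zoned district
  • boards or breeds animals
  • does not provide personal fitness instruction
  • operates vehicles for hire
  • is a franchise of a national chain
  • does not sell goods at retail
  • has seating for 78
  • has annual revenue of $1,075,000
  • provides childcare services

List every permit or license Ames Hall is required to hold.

Sec. 7-1. revenue $1,075,000 < $1,375,000 → Municipal License not required.
Sec. 7-2. revenue $1,075,000 < $1,250,000; is located in a residentially zoned district (not: is located in the designated historic district) → General Business Authorization not required.
Sec. 7-3. revenue $1,075,000 ≥ $725,000; is a franchise of a national chain; is located in a residentially zoned district → Standard License required.
Sec. 7-4. revenue $1,075,000 > $1,025,000; is a franchise of a national chain → High-Revenue License required.
Sec. 7-5. seating 78 ≥ 52 → High-Occupancy Certificate required.
Sec. 7-6. is a franchise of a national chain (not: is a worker-owned cooperative) → Operating Authorization not required.
Sec. 7-7. revenue $1,075,000 > $1,050,000 → High-Revenue Registration required.
Sec. 7-8. seating 78 < 136; revenue $1,075,000 > $1,050,000; is a franchise of a national chain → Limited Seating Permit not required.
Sec. 7-9. does not provide personal fitness instruction → Commercial License not required.
Sec. 7-10. does not sell goods at retail → Standard License exemption does not apply.
Sec. 7-11. revenue $1,075,000 < $1,350,000 → Commercial Certificate not required.

High-Occupancy Certificate, High-Revenue License, High-Revenue Registration, Standard License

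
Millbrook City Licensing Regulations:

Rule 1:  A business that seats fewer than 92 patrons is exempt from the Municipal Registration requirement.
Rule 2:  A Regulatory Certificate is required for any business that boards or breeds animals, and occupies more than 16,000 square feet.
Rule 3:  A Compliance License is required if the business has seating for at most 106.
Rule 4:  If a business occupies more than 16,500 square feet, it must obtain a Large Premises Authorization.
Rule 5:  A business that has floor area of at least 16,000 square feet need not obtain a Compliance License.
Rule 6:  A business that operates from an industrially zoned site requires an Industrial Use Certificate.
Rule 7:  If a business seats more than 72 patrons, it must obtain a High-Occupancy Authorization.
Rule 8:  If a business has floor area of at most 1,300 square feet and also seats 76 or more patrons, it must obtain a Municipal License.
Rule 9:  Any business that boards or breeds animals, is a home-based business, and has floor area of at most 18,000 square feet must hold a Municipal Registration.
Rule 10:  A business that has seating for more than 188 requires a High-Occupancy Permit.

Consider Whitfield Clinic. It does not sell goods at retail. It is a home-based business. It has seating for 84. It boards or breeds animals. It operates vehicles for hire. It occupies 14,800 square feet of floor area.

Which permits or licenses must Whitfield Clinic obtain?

Compliance License, High-Occupancy Authorization

Rule 1: seating 84 < 92 → exempt from Municipal Registration.
Rule 2: boards or breeds animals; floor area 14,800 square feet ≤ 16,000 square feet → Regulatory Certificate not required.
Rule 3: seating 84 ≤ 106 → Compliance License required.
Rule 4: floor area 14,800 square feet ≤ 16,500 square feet → Large Premises Authorization not required.
Rule 5: floor area 14,800 square feet < 16,000 square feet → Compliance License exemption does not apply.
Rule 6: is a home-based business (not: operates from an industrially zoned site) → Industrial Use Certificate not required.
Rule 7: seating 84 > 72 → High-Occupancy Authorization required.
Rule 8: floor area 14,800 square feet > 1,300 square feet; seating 84 ≥ 76 → Municipal License not required.
Rule 9: boards or breeds animals; is a home-based business; floor area 14,800 square feet ≤ 18,000 square feet → Municipal Registration required.
Rule 10: seating 84 ≤ 188 → High-Occupancy Permit not required.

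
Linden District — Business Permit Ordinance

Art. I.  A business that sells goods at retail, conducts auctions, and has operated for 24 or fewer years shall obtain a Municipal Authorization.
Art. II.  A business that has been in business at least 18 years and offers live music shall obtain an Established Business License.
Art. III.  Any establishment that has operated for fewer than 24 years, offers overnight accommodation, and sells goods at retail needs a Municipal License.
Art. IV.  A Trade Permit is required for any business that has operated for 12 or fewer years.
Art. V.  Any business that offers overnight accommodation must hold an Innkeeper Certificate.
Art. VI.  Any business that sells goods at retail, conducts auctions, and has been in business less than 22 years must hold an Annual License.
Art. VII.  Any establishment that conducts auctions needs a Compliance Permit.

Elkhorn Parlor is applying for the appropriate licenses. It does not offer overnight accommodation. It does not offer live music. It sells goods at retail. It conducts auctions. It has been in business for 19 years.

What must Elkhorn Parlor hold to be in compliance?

Art. I. sells goods at retail; conducts auctions; years in business 19 ≤ 24 → Municipal Authorization required.
Art. II. years in business 19 ≥ 18; does not offer live music → Established Business License not required.
Art. III. years in business 19 < 24; does not offer overnight accommodation; sells goods at retail → Municipal License not required.
Art. IV. years in business 19 > 12 → Trade Permit not required.
Art. V. does not offer overnight accommodation → Innkeeper Certificate not required.
Art. VI. sells goods at retail; conducts auctions; years in business 19 < 22 → Annual License required.
Art. VII. conducts auctions → Compliance Permit required.

Annual License, Compliance Permit, Municipal Authorization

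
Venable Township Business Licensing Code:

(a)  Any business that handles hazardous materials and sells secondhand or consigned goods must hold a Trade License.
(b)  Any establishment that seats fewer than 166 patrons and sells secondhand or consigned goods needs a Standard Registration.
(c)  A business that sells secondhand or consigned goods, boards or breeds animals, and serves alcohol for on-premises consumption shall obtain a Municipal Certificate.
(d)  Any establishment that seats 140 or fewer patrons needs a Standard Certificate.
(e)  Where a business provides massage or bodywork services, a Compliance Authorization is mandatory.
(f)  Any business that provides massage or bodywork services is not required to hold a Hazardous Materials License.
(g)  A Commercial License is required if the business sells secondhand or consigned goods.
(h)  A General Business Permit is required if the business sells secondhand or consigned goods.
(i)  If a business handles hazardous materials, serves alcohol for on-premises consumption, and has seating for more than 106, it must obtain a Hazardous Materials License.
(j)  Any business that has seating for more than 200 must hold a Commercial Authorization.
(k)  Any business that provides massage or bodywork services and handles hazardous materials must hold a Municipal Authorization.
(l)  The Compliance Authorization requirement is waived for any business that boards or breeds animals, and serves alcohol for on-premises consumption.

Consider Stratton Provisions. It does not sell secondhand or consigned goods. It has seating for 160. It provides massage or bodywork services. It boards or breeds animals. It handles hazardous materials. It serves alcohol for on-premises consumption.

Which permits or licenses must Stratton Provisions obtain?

(a) handles hazardous materials; does not sell secondhand or consigned goods → Trade License not required.
(b) seating 160 < 166; does not sell secondhand or consigned goods → Standard Registration not required.
(c) does not sell secondhand or consigned goods; boards or breeds animals; serves alcohol for on-premises consumption → Municipal Certificate not required.
(d) seating 160 > 140 → Standard Certificate not required.
(e) provides massage or bodywork services → Compliance Authorization required.
(f) provides massage or bodywork services → exempt from Hazardous Materials License.
(g) does not sell secondhand or consigned goods → Commercial License not required.
(h) does not sell secondhand or consigned goods → General Business Permit not required.
(i) handles hazardous materials; serves alcohol for on-premises consumption; seating 160 > 106 → Hazardous Materials License required.
(j) seating 160 ≤ 200 → Commercial Authorization not required.
(k) provides massage or bodywork services; handles hazardous materials → Municipal Authorization required.
(l) boards or breeds animals; serves alcohol for on-premises consumption → exempt from Compliance Authorization.

Municipal Authorization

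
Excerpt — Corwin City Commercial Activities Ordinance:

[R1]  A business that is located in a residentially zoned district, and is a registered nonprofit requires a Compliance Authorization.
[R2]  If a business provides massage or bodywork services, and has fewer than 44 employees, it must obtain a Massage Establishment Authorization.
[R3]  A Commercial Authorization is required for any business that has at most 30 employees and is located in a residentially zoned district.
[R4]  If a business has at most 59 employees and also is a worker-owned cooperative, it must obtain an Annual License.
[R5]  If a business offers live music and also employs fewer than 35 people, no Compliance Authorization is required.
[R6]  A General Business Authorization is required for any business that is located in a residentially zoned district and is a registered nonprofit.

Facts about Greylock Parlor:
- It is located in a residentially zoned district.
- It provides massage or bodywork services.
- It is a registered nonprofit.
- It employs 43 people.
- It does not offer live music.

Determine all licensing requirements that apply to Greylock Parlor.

[R1] is located in a residentially zoned district; is a registered nonprofit → Compliance Authorization required.
[R2] provides massage or bodywork services; employees 43 < 44 → Massage Establishment Authorization required.
[R3] employees 43 > 30; is located in a residentially zoned district → Commercial Authorization not required.
[R4] employees 43 ≤ 59; is a registered nonprofit (not: is a worker-owned cooperative) → Annual License not required.
[R5] does not offer live music; employees 43 ≥ 35 → Compliance Authorization exemption does not apply.
[R6] is located in a residentially zoned district; is a registered nonprofit → General Business Authorization required.

Compliance Authorization, General Business Authorization, Massage Establishment Authorization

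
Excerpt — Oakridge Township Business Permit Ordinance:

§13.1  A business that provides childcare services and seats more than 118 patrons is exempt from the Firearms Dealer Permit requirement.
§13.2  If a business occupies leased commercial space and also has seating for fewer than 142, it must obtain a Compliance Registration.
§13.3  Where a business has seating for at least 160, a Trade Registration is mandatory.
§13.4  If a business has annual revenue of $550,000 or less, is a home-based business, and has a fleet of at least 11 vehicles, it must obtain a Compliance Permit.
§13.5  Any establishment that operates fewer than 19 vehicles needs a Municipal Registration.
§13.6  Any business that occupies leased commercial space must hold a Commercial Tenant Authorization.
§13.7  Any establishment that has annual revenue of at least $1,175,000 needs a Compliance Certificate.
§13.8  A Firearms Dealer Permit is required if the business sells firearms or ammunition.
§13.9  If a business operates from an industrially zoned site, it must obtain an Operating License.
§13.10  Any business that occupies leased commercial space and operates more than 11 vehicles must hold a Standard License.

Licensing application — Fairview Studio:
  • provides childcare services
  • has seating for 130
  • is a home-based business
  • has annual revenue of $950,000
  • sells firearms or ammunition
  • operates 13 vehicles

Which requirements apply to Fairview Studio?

§13.1 provides childcare services; seating 130 > 118 → exempt from Firearms Dealer Permit.
§13.2 is a home-based business (not: occupies leased commercial space); seating 130 < 142 → Compliance Registration not required.
§13.3 seating 130 < 160 → Trade Registration not required.
§13.4 revenue $950,000 > $550,000; is a home-based business; vehicles 13 ≥ 11 → Compliance Permit not required.
§13.5 vehicles 13 < 19 → Municipal Registration required.
§13.6 is a home-based business (not: occupies leased commercial space) → Commercial Tenant Authorization not required.
§13.7 revenue $950,000 < $1,175,000 → Compliance Certificate not required.
§13.8 sells firearms or ammunition → Firearms Dealer Permit required.
§13.9 is a home-based business (not: operates from an industrially zoned site) → Operating License not required.
§13.10 is a home-based business (not: occupies leased commercial space); vehicles 13 > 11 → Standard License not required.

Municipal Registration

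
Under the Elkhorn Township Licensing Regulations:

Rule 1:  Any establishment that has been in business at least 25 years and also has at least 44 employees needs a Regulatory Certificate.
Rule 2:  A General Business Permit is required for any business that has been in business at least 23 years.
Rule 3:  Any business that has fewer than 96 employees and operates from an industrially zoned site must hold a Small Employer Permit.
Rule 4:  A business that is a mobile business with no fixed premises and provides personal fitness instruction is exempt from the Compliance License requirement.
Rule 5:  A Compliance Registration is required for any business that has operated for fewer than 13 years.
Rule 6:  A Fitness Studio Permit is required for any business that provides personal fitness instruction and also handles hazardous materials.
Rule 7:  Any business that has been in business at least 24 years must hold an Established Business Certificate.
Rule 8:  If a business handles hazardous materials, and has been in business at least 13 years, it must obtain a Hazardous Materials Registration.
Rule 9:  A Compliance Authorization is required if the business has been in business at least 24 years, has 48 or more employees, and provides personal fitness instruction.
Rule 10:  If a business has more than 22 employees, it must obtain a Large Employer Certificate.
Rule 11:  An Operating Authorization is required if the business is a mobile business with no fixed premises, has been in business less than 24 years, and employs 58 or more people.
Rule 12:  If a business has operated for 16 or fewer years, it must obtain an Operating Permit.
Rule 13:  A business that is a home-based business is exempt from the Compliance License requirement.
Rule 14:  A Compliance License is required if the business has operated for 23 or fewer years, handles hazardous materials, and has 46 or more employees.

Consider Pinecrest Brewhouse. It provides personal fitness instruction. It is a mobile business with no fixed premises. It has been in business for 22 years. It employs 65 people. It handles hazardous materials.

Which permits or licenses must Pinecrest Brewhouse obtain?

Rule 1: years in business 22 < 25; employees 65 ≥ 44 → Regulatory Certificate not required.
Rule 2: years in business 22 < 23 → General Business Permit not required.
Rule 3: employees 65 < 96; is a mobile business with no fixed premises (not: operates from an industrially zoned site) → Small Employer Permit not required.
Rule 4: is a mobile business with no fixed premises; provides personal fitness instruction → exempt from Compliance License.
Rule 5: years in business 22 ≥ 13 → Compliance Registration not required.
Rule 6: provides personal fitness instruction; handles hazardous materials → Fitness Studio Permit required.
Rule 7: years in business 22 < 24 → Established Business Certificate not required.
Rule 8: handles hazardous materials; years in business 22 ≥ 13 → Hazardous Materials Registration required.
Rule 9: years in business 22 < 24; employees 65 ≥ 48; provides personal fitness instruction → Compliance Authorization not required.
Rule 10: employees 65 > 22 → Large Employer Certificate required.
Rule 11: is a mobile business with no fixed premises; years in business 22 < 24; employees 65 ≥ 58 → Operating Authorization required.
Rule 12: years in business 22 > 16 → Operating Permit not required.
Rule 13: is a mobile business with no fixed premises (not: is a home-based business) → Compliance License exemption does not apply.
Rule 14: years in business 22 ≤ 23; handles hazardous materials; employees 65 ≥ 46 → Compliance License required.

Fitness Studio Permit, Hazardous Materials Registration, Large Employer Certificate, Operating Authorization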